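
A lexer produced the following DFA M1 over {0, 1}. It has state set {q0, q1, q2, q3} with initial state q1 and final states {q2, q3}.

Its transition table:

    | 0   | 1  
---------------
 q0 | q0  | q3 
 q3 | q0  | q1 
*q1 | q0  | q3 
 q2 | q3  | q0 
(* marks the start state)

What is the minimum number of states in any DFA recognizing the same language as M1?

Reachable states from the start: {q0,q1,q3}. Unreachable: {q2} — drop them.
Start with accepting vs non-accepting: {q3} | {q0,q1}.
No further refinement is possible. Final partition (2 blocks): {q3} | {q0,q1}.

2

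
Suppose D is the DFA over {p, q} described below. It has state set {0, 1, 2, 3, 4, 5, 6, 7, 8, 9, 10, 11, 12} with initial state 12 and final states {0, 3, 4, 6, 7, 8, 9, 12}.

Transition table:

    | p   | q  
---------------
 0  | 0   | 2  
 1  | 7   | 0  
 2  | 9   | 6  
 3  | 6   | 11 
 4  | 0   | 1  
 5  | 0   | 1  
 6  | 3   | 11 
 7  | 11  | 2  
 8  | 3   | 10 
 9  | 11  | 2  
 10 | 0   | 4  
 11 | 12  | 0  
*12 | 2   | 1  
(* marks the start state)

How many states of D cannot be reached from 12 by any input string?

4

Starting at 12 and following transitions, the reachable set is {0, 1, 2, 3, 6, 7, 9, 11, 12}. That leaves 4, 5, 8, 10 unreachable — 4 in total.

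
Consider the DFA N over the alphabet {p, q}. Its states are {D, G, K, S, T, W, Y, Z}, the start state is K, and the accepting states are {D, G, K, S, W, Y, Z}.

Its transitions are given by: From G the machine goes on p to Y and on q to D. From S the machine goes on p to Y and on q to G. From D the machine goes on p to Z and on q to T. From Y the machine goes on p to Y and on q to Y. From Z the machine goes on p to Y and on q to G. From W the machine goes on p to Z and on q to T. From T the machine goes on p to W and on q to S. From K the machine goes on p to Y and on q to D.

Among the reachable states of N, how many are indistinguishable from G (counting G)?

Every state is reachable, so we keep all 8.
Start with accepting vs non-accepting: {D,G,K,S,W,Y,Z} | {T}.
On input q, block {D,G,K,S,W,Y,Z} splits into {G,K,S,Y,Z} and {D,W}.
On input q, block {G,K,S,Y,Z} splits into {S,Y,Z} and {G,K}.
Split {S,Y,Z} by δ(·,q) → {S,Z} and {Y}.
No further refinement is possible. Final partition (5 blocks): {S,Z} | {T} | {D,W} | {G,K} | {Y}.
The equivalence class containing G is {G,K}, of size 2.

2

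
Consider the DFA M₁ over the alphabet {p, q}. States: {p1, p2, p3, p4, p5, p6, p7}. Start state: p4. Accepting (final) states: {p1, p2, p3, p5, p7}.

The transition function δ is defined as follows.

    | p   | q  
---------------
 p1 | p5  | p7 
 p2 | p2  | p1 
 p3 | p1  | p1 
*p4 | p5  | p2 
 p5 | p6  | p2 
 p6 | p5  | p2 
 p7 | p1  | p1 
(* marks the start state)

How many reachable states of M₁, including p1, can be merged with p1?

Reachable states from the start: {p1,p2,p4,p5,p6,p7}. Unreachable: {p3} — drop them.
Start with accepting vs non-accepting: {p1,p2,p5,p7} | {p4,p6}.
Split {p1,p2,p5,p7} by δ(·,p) → {p1,p2,p7} and {p5}.
On input p, block {p1,p2,p7} splits into {p2,p7} and {p1}.
On input p, block {p2,p7} splits into {p2} and {p7}.
The partition is now stable with 5 blocks: {p2} | {p4,p6} | {p5} | {p1} | {p7}.
The equivalence class containing p1 is {p1}, of size 1.

1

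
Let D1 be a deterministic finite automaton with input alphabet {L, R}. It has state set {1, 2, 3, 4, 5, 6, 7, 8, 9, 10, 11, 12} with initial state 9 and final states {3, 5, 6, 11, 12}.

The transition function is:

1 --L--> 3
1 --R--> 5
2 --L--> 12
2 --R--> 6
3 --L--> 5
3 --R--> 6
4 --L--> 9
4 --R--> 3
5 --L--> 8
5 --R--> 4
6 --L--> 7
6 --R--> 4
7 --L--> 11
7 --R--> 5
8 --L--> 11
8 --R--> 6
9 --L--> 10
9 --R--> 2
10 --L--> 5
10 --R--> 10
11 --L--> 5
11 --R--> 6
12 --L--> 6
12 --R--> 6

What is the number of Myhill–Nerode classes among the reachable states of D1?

States {1} cannot be reached from the start state, so discard them.
Start with accepting vs non-accepting: {3,5,6,11,12} | {2,4,7,8,9,10}.
Refine {3,5,6,11,12} on symbol L: members go to different blocks, giving {3,11,12} and {5,6}.
Refine {2,4,7,8,9,10} on symbol L: members go to different blocks, giving {2,7,8} and {4,9} and {10}.
On input L, block {4,9} splits into {4} and {9}.
No further refinement is possible. Final partition (6 blocks): {3,11,12} | {2,7,8} | {5,6} | {4} | {10} | {9}.

6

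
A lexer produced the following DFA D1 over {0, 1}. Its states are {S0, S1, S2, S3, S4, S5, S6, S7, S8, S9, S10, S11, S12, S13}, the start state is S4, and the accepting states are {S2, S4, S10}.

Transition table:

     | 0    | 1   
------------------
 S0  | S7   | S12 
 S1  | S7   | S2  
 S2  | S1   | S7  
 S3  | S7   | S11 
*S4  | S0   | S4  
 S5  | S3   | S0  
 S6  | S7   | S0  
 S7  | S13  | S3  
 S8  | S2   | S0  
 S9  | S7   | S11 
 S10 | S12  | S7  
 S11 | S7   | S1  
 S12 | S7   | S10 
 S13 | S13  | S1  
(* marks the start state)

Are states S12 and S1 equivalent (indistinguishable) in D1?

States {S5,S6,S8,S9} cannot be reached from the start state, so discard them.
Start with accepting vs non-accepting: {S2,S4,S10} | {S0,S1,S3,S7,S11,S12,S13}.
Refine {S2,S4,S10} on symbol 1: members go to different blocks, giving {S2,S10} and {S4}.
Split {S0,S1,S3,S7,S11,S12,S13} by δ(·,1) → {S0,S3,S7,S11,S13} and {S1,S12}.
On input 1, block {S0,S3,S7,S11,S13} splits into {S0,S11,S13} and {S3,S7}.
Split {S0,S11,S13} by δ(·,0) → {S0,S11} and {S13}.
Split {S3,S7} by δ(·,0) → {S3} and {S7}.
Stable partition: {S2,S10} | {S0,S11} | {S4} | {S1,S12} | {S3} | {S13} | {S7} — 7 equivalence classes.
S12 and S1 lie in the same block of the stable partition, so they are equivalent — no string distinguishes them.

Yes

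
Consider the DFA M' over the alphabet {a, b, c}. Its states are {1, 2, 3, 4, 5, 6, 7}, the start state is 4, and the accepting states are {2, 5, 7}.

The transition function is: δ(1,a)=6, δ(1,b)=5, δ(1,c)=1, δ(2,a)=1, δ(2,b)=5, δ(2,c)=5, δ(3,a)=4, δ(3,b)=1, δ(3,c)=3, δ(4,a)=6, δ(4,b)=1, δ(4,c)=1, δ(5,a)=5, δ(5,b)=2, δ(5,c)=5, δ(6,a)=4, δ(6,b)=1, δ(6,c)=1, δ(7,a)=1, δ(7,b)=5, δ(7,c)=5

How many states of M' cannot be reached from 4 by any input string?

2

No path from 4 leads to 3, 7; the other 5 states are all reachable.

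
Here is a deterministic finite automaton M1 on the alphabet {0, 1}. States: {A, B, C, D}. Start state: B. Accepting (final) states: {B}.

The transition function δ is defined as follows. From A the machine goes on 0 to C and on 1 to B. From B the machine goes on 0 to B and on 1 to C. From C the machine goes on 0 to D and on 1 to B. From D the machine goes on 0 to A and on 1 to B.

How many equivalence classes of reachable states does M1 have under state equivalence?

2

P0 = {B} | {A,C,D}.
Stable partition: {B} | {A,C,D} — 2 equivalence classes.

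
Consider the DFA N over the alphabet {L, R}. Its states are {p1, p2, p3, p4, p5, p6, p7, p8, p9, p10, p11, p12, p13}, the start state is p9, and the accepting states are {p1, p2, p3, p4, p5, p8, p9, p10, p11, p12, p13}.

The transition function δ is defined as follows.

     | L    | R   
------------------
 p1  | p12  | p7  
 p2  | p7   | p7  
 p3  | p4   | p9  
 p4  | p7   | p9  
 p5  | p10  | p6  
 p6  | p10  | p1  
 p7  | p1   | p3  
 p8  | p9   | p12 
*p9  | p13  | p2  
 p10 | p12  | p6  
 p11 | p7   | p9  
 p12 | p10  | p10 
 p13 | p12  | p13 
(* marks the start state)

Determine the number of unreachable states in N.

BFS from p9 reaches {p1, p2, p3, p4, p6, p7, p9, p10, p12, p13}; the 3 state(s) p5, p8, p11 are never visited.

3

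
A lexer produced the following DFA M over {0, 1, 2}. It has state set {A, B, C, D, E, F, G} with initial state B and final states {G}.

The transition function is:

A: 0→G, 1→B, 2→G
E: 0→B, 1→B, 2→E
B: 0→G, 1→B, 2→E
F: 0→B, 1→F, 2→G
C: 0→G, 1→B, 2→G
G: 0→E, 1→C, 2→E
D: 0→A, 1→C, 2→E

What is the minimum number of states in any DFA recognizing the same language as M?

4

States {A,D,F} cannot be reached from the start state, so discard them.
P0 = {G} | {B,C,E}.
Split {B,C,E} by δ(·,0) → {B,C} and {E}.
Split {B,C} by δ(·,2) → {B} and {C}.
The partition is now stable with 4 blocks: {G} | {B} | {E} | {C}.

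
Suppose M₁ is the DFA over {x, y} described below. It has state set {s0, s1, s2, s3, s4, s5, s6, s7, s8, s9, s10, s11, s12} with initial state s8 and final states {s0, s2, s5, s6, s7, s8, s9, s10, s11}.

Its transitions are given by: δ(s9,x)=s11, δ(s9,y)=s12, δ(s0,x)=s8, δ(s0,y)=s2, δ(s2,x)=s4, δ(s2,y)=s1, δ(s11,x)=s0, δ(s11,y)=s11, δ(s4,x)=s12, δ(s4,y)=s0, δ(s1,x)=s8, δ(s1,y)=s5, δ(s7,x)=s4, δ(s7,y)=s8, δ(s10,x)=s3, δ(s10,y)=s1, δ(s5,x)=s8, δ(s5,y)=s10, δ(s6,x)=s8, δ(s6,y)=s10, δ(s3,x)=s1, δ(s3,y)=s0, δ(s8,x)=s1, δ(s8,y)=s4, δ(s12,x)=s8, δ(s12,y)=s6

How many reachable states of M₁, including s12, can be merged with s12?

First remove the unreachable states {s7,s9,s11}; 10 states remain.
Initial partition by acceptance: {s0,s2,s5,s6,s8,s10} | {s1,s3,s4,s12}.
Split {s0,s2,s5,s6,s8,s10} by δ(·,x) → {s0,s5,s6} and {s2,s8,s10}.
Split {s1,s3,s4,s12} by δ(·,x) → {s1,s12} and {s3,s4}.
Refine {s2,s8,s10} on symbol x: members go to different blocks, giving {s2,s10} and {s8}.
No further refinement is possible. Final partition (5 blocks): {s0,s5,s6} | {s1,s12} | {s2,s10} | {s3,s4} | {s8}.
State s12 belongs to the block {s1,s12}, which has 2 states.

2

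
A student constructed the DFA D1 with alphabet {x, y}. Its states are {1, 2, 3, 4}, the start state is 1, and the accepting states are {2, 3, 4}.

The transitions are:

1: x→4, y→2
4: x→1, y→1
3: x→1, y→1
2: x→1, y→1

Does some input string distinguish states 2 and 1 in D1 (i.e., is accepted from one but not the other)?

Yes

States {3} cannot be reached from the start state, so discard them.
Initial partition by acceptance: {2,4} | {1}.
No further refinement is possible. Final partition (2 blocks): {2,4} | {1}.
2 and 1 end up in different blocks, so they are distinguishable. For instance, the string 'ε' is accepted from only 2.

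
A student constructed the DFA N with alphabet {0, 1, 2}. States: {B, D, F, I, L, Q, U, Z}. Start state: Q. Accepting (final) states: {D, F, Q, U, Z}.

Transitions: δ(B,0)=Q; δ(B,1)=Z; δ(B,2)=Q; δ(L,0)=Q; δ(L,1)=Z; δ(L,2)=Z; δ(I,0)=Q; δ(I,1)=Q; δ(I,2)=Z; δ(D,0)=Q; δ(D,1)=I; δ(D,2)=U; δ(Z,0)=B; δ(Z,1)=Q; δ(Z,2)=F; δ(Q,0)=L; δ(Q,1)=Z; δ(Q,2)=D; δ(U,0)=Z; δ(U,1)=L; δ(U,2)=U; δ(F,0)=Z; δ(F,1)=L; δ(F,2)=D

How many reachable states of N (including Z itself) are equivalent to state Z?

2

All states are reachable from the start state.
P0 = {D,F,Q,U,Z} | {B,I,L}.
Refine {D,F,Q,U,Z} on symbol 0: members go to different blocks, giving {D,F,U} and {Q,Z}.
No further refinement is possible. Final partition (3 blocks): {D,F,U} | {B,I,L} | {Q,Z}.
The equivalence class containing Z is {Q,Z}, of size 2.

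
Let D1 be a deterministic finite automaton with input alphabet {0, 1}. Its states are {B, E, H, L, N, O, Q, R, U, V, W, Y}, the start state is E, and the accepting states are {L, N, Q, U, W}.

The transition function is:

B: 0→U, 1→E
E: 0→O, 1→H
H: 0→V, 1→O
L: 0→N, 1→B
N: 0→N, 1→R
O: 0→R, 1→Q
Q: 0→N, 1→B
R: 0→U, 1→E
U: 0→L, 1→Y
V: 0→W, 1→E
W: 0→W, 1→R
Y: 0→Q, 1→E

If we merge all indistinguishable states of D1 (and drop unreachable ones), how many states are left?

Initial partition by acceptance: {L,N,Q,U,W} | {B,E,H,O,R,V,Y}.
Split {B,E,H,O,R,V,Y} by δ(·,0) → {B,R,V,Y} and {E,H,O}.
Refine {E,H,O} on symbol 0: members go to different blocks, giving {H,O} and {E}.
Split {H,O} by δ(·,1) → {H} and {O}.
The partition is now stable with 5 blocks: {L,N,Q,U,W} | {B,R,V,Y} | {H} | {E} | {O}.

5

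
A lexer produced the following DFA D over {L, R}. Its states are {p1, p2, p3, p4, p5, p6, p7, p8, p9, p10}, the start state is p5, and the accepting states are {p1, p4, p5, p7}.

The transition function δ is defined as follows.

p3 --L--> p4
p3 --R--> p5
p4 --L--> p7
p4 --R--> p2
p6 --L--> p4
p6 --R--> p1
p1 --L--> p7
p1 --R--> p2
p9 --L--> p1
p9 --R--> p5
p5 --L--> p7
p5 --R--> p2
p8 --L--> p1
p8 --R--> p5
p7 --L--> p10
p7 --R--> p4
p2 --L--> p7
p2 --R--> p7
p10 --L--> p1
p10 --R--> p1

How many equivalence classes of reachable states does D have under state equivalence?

Reachable states from the start: {p1,p2,p4,p5,p7,p10}. Unreachable: {p3,p6,p8,p9} — drop them.
P0 = {p1,p4,p5,p7} | {p2,p10}.
Refine {p1,p4,p5,p7} on symbol L: members go to different blocks, giving {p1,p4,p5} and {p7}.
Refine {p2,p10} on symbol L: members go to different blocks, giving {p2} and {p10}.
Stable partition: {p1,p4,p5} | {p2} | {p7} | {p10} — 4 equivalence classes.

4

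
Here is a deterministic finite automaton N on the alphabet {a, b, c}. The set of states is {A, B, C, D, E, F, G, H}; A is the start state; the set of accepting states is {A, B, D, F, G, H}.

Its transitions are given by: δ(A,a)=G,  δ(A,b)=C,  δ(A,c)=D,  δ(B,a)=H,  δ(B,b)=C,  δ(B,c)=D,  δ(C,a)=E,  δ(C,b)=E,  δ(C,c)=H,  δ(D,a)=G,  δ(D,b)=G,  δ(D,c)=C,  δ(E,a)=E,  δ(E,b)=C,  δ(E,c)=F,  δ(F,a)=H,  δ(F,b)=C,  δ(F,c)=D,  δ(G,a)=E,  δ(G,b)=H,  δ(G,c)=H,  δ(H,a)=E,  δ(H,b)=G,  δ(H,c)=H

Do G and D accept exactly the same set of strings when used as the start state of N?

No

Reachable states from the start: {A,C,D,E,F,G,H}. Unreachable: {B} — drop them.
Start with accepting vs non-accepting: {A,D,F,G,H} | {C,E}.
Refine {A,D,F,G,H} on symbol a: members go to different blocks, giving {A,D,F} and {G,H}.
Refine {A,D,F} on symbol b: members go to different blocks, giving {A,F} and {D}.
On input c, block {C,E} splits into {C} and {E}.
The partition is now stable with 5 blocks: {A,F} | {C} | {G,H} | {D} | {E}.
G and D end up in different blocks, so they are distinguishable. For instance, the string 'a' is accepted from only D.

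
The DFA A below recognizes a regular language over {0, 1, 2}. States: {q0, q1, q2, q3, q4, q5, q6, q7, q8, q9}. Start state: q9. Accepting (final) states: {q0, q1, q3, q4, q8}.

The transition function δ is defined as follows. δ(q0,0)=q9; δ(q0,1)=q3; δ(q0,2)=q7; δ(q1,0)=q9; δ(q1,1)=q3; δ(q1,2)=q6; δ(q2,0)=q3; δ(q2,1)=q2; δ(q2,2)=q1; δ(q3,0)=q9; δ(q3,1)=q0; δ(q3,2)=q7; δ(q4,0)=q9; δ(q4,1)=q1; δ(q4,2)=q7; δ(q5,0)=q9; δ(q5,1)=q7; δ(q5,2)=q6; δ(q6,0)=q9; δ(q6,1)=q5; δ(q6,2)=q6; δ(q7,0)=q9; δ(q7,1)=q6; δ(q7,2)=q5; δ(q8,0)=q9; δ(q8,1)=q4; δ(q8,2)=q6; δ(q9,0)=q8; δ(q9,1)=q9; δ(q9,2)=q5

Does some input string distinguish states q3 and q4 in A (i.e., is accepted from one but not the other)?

No

Reachable states from the start: {q0,q1,q3,q4,q5,q6,q7,q8,q9}. Unreachable: {q2} — drop them.
Initial partition by acceptance: {q0,q1,q3,q4,q8} | {q5,q6,q7,q9}.
On input 0, block {q5,q6,q7,q9} splits into {q5,q6,q7} and {q9}.
No further refinement is possible. Final partition (3 blocks): {q0,q1,q3,q4,q8} | {q5,q6,q7} | {q9}.
q3 and q4 lie in the same block of the stable partition, so they are equivalent — no string distinguishes them.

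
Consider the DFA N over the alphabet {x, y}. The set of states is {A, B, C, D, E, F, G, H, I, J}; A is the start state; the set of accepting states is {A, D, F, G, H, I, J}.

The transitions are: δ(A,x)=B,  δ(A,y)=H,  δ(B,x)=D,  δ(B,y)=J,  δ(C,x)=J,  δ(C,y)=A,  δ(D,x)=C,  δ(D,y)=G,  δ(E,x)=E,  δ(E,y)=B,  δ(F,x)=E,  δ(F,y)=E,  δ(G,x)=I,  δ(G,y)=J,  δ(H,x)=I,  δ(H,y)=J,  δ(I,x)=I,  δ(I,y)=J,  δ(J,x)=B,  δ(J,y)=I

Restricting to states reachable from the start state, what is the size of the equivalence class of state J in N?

3

States {E,F} cannot be reached from the start state, so discard them.
Start with accepting vs non-accepting: {A,D,G,H,I,J} | {B,C}.
On input x, block {A,D,G,H,I,J} splits into {A,D,J} and {G,H,I}.
Stable partition: {A,D,J} | {B,C} | {G,H,I} — 3 equivalence classes.
State J belongs to the block {A,D,J}, which has 3 states.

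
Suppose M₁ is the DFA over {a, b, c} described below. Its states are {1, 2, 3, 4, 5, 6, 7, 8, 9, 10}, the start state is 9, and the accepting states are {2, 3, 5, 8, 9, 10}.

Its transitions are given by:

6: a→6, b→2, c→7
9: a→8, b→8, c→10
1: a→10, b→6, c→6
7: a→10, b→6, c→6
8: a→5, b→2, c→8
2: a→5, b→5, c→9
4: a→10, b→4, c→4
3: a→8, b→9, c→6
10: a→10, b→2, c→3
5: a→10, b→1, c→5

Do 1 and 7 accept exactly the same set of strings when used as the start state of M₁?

Yes

First remove the unreachable states {4}; 9 states remain.
P0 = {2,3,5,8,9,10} | {1,6,7}.
Refine {2,3,5,8,9,10} on symbol b: members go to different blocks, giving {2,3,8,9,10} and {5}.
Refine {2,3,8,9,10} on symbol a: members go to different blocks, giving {3,9,10} and {2,8}.
On input a, block {3,9,10} splits into {3,9} and {10}.
Split {3,9} by δ(·,b) → {3} and {9}.
Refine {1,6,7} on symbol a: members go to different blocks, giving {1,7} and {6}.
Split {2,8} by δ(·,b) → {2} and {8}.
No further refinement is possible. Final partition (8 blocks): {3} | {1,7} | {5} | {2} | {10} | {9} | {6} | {8}.
1 and 7 lie in the same block of the stable partition, so they are equivalent — no string distinguishes them.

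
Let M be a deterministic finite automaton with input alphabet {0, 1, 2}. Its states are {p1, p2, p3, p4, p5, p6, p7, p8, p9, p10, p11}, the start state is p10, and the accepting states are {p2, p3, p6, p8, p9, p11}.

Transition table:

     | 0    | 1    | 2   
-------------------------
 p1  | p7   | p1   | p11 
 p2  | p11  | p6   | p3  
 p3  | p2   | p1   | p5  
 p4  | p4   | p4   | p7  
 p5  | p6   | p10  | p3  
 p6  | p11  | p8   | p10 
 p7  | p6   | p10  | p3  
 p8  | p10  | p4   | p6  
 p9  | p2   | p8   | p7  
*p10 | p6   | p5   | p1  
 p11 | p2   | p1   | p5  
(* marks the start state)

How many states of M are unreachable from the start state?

No path from p10 leads to p9; the other 10 states are all reachable.

1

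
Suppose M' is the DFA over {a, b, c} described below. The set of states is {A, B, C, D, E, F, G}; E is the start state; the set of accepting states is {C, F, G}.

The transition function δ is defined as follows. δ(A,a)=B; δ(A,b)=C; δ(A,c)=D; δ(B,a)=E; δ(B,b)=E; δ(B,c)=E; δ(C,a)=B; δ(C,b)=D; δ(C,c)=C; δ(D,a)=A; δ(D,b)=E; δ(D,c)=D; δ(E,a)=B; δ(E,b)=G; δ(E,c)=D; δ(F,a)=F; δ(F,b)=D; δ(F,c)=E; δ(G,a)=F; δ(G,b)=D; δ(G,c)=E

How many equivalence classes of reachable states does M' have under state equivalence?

All states are reachable from the start state.
P0 = {C,F,G} | {A,B,D,E}.
On input a, block {C,F,G} splits into {F,G} and {C}.
Split {A,B,D,E} by δ(·,b) → {B,D} and {A} and {E}.
On input a, block {B,D} splits into {B} and {D}.
The partition is now stable with 6 blocks: {F,G} | {B} | {C} | {A} | {E} | {D}.

6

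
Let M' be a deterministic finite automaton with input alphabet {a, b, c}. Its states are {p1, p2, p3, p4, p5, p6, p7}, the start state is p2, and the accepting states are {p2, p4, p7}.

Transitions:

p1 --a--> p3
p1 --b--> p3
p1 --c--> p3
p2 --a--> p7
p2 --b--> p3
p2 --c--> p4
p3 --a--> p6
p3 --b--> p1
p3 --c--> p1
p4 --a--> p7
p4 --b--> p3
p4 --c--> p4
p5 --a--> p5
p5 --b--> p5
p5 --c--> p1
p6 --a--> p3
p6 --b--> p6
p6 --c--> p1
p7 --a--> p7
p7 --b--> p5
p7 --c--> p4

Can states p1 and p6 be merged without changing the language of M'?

Yes

Initial partition by acceptance: {p2,p4,p7} | {p1,p3,p5,p6}.
No further refinement is possible. Final partition (2 blocks): {p2,p4,p7} | {p1,p3,p5,p6}.
p1 and p6 lie in the same block of the stable partition, so they are equivalent — no string distinguishes them.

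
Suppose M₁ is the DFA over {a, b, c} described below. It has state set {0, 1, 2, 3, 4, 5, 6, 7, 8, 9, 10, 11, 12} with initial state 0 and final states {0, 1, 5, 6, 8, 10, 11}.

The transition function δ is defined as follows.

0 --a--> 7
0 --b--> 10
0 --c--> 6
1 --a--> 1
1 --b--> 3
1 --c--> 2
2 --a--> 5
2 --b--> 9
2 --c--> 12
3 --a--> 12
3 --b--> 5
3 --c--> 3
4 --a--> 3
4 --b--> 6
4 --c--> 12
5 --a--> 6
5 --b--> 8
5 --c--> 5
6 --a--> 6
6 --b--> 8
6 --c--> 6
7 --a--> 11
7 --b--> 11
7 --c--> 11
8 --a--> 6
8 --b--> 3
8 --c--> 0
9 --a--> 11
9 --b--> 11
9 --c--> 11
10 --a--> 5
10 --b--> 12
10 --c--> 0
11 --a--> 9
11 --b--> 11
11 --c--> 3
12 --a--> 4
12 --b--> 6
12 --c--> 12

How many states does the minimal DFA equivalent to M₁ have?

6

Reachable states from the start: {0,3,4,5,6,7,8,9,10,11,12}. Unreachable: {1,2} — drop them.
Start with accepting vs non-accepting: {0,5,6,8,10,11} | {3,4,7,9,12}.
Refine {0,5,6,8,10,11} on symbol a: members go to different blocks, giving {5,6,8,10} and {0,11}.
Split {5,6,8,10} by δ(·,b) → {5,6} and {8,10}.
Refine {3,4,7,9,12} on symbol a: members go to different blocks, giving {3,4,12} and {7,9}.
Split {0,11} by δ(·,b) → {0} and {11}.
No further refinement is possible. Final partition (6 blocks): {5,6} | {3,4,12} | {0} | {8,10} | {7,9} | {11}.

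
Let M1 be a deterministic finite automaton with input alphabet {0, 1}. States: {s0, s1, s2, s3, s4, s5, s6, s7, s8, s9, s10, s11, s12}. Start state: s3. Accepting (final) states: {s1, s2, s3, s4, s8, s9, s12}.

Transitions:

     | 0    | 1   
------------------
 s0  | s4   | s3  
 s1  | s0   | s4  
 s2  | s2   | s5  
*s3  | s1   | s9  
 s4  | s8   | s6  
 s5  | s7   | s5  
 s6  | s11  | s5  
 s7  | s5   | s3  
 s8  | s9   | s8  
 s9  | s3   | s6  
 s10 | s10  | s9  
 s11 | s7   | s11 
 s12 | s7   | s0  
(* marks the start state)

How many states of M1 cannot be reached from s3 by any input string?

3

No path from s3 leads to s2, s10, s12; the other 10 states are all reachable.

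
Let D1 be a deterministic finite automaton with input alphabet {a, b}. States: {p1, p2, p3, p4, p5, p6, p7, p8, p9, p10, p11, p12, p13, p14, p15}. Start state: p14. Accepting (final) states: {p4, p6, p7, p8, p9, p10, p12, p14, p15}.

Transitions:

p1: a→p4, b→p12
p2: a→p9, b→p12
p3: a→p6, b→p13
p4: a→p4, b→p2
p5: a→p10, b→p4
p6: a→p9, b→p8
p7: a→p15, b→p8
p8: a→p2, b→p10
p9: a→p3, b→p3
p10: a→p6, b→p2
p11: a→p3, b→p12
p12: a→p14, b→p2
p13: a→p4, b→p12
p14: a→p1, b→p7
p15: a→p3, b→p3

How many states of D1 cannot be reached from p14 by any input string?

2

BFS from p14 reaches {p1, p2, p3, p4, p6, p7, p8, p9, p10, p12, p13, p14, p15}; the 2 state(s) p5, p11 are never visited.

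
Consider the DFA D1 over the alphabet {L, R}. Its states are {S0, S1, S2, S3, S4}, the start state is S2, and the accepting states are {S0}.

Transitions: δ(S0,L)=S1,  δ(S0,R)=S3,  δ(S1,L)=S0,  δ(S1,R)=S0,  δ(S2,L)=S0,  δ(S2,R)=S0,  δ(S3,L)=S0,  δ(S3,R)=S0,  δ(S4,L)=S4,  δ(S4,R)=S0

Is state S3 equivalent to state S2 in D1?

Reachable states from the start: {S0,S1,S2,S3}. Unreachable: {S4} — drop them.
P0 = {S0} | {S1,S2,S3}.
No further refinement is possible. Final partition (2 blocks): {S0} | {S1,S2,S3}.
S3 and S2 lie in the same block of the stable partition, so they are equivalent — no string distinguishes them.

Yes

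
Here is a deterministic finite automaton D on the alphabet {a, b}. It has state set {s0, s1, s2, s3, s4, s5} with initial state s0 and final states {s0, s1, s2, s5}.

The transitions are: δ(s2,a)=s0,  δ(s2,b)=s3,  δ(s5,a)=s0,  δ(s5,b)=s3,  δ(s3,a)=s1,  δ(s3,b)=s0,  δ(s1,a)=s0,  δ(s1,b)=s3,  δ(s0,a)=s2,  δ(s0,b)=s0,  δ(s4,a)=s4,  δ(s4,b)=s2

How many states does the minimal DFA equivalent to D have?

3

States {s4,s5} cannot be reached from the start state, so discard them.
Start with accepting vs non-accepting: {s0,s1,s2} | {s3}.
Refine {s0,s1,s2} on symbol b: members go to different blocks, giving {s1,s2} and {s0}.
Stable partition: {s1,s2} | {s3} | {s0} — 3 equivalence classes.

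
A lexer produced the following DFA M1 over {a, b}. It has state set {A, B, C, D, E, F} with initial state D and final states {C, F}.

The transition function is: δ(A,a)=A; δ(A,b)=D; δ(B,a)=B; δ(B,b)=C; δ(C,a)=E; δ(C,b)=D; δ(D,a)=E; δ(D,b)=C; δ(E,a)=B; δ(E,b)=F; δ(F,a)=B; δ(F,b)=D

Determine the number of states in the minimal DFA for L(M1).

2

First remove the unreachable states {A}; 5 states remain.
P0 = {C,F} | {B,D,E}.
The partition is now stable with 2 blocks: {C,F} | {B,D,E}.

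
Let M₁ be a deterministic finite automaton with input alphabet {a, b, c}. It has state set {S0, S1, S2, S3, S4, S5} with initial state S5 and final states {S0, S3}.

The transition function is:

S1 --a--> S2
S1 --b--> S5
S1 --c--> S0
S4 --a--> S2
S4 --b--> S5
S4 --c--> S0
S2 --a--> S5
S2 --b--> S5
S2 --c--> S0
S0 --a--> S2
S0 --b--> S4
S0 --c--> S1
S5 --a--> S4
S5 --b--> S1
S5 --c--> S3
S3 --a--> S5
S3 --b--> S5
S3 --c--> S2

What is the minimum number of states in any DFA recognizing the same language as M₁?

2

P0 = {S0,S3} | {S1,S2,S4,S5}.
Stable partition: {S0,S3} | {S1,S2,S4,S5} — 2 equivalence classes.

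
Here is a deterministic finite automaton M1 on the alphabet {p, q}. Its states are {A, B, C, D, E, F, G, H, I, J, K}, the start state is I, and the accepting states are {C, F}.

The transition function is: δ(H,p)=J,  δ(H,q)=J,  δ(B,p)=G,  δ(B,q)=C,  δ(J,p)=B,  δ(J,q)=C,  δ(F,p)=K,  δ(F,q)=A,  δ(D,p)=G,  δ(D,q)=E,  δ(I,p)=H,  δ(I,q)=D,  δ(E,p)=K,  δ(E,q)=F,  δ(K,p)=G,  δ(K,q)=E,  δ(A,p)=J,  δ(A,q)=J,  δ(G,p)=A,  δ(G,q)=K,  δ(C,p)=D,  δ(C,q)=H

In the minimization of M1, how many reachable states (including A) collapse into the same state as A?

2

Start with accepting vs non-accepting: {C,F} | {A,B,D,E,G,H,I,J,K}.
Refine {A,B,D,E,G,H,I,J,K} on symbol q: members go to different blocks, giving {A,D,G,H,I,K} and {B,E,J}.
Split {A,D,G,H,I,K} by δ(·,p) → {D,G,I,K} and {A,H}.
On input p, block {D,G,I,K} splits into {D,K} and {G,I}.
On input p, block {B,E,J} splits into {B} and {E} and {J}.
The partition is now stable with 7 blocks: {C,F} | {D,K} | {B} | {A,H} | {G,I} | {E} | {J}.
The equivalence class containing A is {A,H}, of size 2.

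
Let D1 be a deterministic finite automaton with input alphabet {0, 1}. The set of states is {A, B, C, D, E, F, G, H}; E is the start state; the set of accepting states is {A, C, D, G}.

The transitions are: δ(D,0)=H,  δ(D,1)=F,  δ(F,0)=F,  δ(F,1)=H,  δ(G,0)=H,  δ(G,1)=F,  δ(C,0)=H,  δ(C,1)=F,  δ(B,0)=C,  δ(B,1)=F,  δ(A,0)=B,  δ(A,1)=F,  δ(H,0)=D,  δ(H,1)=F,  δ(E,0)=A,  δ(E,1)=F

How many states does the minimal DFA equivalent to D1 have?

3

States {G} cannot be reached from the start state, so discard them.
P0 = {A,C,D} | {B,E,F,H}.
Split {B,E,F,H} by δ(·,0) → {B,E,H} and {F}.
The partition is now stable with 3 blocks: {A,C,D} | {B,E,H} | {F}.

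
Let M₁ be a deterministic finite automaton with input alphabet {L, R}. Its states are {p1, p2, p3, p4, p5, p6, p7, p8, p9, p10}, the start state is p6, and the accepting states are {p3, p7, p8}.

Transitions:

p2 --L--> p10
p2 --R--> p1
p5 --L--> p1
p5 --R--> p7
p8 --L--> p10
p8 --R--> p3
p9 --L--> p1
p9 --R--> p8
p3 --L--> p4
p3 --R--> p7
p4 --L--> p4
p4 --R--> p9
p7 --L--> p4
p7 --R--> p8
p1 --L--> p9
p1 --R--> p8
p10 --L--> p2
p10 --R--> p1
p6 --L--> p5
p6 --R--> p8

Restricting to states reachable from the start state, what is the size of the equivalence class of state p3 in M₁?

3

Every state is reachable, so we keep all 10.
P0 = {p3,p7,p8} | {p1,p2,p4,p5,p6,p9,p10}.
Refine {p1,p2,p4,p5,p6,p9,p10} on symbol R: members go to different blocks, giving {p1,p5,p6,p9} and {p2,p4,p10}.
No further refinement is possible. Final partition (3 blocks): {p3,p7,p8} | {p1,p5,p6,p9} | {p2,p4,p10}.
The equivalence class containing p3 is {p3,p7,p8}, of size 3.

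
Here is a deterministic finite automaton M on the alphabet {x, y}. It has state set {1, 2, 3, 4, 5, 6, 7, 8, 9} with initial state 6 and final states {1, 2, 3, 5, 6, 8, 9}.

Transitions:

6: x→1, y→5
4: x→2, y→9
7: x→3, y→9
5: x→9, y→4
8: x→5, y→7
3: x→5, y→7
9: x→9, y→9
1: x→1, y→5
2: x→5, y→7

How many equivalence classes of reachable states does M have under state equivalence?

States {8} cannot be reached from the start state, so discard them.
Initial partition by acceptance: {1,2,3,5,6,9} | {4,7}.
Refine {1,2,3,5,6,9} on symbol y: members go to different blocks, giving {1,6,9} and {2,3,5}.
On input y, block {1,6,9} splits into {1,6} and {9}.
Refine {2,3,5} on symbol x: members go to different blocks, giving {2,3} and {5}.
No further refinement is possible. Final partition (5 blocks): {1,6} | {4,7} | {2,3} | {9} | {5}.

5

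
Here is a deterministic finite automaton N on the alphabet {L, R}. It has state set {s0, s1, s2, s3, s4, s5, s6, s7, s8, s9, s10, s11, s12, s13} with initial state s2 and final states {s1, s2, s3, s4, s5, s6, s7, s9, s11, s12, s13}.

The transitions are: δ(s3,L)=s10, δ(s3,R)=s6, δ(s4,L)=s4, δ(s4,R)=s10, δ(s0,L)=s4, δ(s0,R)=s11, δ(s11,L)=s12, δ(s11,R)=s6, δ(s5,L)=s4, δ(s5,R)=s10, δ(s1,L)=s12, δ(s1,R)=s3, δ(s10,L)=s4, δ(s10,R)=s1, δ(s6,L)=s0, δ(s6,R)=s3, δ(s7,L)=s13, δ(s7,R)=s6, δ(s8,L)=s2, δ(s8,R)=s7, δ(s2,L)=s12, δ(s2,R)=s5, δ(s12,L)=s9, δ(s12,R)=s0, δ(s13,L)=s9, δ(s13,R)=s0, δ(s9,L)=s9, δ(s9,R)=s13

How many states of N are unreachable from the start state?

2

Starting at s2 and following transitions, the reachable set is {s0, s1, s2, s3, s4, s5, s6, s9, s10, s11, s12, s13}. That leaves s7, s8 unreachable — 2 in total.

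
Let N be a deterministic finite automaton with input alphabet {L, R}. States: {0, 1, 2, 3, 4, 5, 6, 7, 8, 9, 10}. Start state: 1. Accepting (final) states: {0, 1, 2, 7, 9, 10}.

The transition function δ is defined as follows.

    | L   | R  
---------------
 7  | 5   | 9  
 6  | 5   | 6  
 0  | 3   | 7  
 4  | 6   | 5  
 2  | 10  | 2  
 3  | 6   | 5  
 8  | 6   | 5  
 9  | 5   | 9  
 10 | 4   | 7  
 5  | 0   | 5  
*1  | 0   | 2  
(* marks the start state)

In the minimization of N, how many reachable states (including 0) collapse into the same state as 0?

2

States {8} cannot be reached from the start state, so discard them.
P0 = {0,1,2,7,9,10} | {3,4,5,6}.
On input L, block {0,1,2,7,9,10} splits into {0,7,9,10} and {1,2}.
Split {3,4,5,6} by δ(·,L) → {3,4,6} and {5}.
Split {0,7,9,10} by δ(·,L) → {0,10} and {7,9}.
Split {3,4,6} by δ(·,L) → {3,4} and {6}.
No further refinement is possible. Final partition (6 blocks): {0,10} | {3,4} | {1,2} | {5} | {7,9} | {6}.
State 0 belongs to the block {0,10}, which has 2 states.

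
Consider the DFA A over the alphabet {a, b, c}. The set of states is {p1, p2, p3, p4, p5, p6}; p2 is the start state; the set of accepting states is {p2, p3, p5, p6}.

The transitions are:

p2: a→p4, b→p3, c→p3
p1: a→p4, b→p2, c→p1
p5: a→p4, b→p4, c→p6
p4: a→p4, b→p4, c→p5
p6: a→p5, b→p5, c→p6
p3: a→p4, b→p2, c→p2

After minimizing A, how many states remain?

4

Reachable states from the start: {p2,p3,p4,p5,p6}. Unreachable: {p1} — drop them.
P0 = {p2,p3,p5,p6} | {p4}.
Refine {p2,p3,p5,p6} on symbol a: members go to different blocks, giving {p2,p3,p5} and {p6}.
Refine {p2,p3,p5} on symbol b: members go to different blocks, giving {p2,p3} and {p5}.
No further refinement is possible. Final partition (4 blocks): {p2,p3} | {p4} | {p6} | {p5}.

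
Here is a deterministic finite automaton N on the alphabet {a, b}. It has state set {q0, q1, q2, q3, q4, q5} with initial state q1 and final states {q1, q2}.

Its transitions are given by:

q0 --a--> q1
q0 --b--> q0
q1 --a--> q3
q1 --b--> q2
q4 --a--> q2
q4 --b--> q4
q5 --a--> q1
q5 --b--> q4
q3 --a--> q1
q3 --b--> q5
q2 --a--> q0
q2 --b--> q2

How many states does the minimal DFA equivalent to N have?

2

All states are reachable from the start state.
P0 = {q1,q2} | {q0,q3,q4,q5}.
The partition is now stable with 2 blocks: {q1,q2} | {q0,q3,q4,q5}.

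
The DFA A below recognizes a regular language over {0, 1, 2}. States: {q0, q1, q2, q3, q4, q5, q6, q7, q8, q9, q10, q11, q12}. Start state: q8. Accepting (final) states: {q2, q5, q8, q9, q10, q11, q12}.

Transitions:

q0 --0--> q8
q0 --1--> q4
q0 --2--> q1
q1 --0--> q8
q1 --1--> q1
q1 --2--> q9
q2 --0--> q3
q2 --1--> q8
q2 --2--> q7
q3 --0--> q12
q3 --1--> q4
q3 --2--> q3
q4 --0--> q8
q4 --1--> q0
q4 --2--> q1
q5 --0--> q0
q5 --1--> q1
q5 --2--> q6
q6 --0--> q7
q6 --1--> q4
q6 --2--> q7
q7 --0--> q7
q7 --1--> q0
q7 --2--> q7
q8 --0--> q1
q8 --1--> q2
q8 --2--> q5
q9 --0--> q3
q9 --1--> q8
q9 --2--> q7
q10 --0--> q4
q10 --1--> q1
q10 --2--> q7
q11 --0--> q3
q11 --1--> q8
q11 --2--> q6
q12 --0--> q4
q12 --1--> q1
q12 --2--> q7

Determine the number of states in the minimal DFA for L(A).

Reachable states from the start: {q0,q1,q2,q3,q4,q5,q6,q7,q8,q9,q12}. Unreachable: {q10,q11} — drop them.
Start with accepting vs non-accepting: {q2,q5,q8,q9,q12} | {q0,q1,q3,q4,q6,q7}.
Refine {q2,q5,q8,q9,q12} on symbol 1: members go to different blocks, giving {q2,q8,q9} and {q5,q12}.
On input 2, block {q2,q8,q9} splits into {q2,q9} and {q8}.
Split {q0,q1,q3,q4,q6,q7} by δ(·,0) → {q0,q1,q4} and {q6,q7} and {q3}.
On input 2, block {q0,q1,q4} splits into {q0,q4} and {q1}.
The partition is now stable with 7 blocks: {q2,q9} | {q0,q4} | {q5,q12} | {q8} | {q6,q7} | {q3} | {q1}.

7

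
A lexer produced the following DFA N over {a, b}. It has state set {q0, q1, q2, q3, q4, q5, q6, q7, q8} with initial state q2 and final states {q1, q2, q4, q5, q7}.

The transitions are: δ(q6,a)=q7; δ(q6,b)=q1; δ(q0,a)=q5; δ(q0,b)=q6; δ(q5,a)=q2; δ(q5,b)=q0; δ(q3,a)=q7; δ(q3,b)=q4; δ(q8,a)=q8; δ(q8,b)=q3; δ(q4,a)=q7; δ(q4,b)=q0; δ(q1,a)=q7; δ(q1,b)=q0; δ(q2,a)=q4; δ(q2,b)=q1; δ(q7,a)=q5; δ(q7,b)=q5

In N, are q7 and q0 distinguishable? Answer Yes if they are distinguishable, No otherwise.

First remove the unreachable states {q3,q8}; 7 states remain.
Initial partition by acceptance: {q1,q2,q4,q5,q7} | {q0,q6}.
On input b, block {q1,q2,q4,q5,q7} splits into {q1,q4,q5} and {q2,q7}.
Refine {q0,q6} on symbol a: members go to different blocks, giving {q0} and {q6}.
Stable partition: {q1,q4,q5} | {q0} | {q2,q7} | {q6} — 4 equivalence classes.
q7 and q0 end up in different blocks, so they are distinguishable. For instance, the string 'ε' is accepted from only q7.

Yes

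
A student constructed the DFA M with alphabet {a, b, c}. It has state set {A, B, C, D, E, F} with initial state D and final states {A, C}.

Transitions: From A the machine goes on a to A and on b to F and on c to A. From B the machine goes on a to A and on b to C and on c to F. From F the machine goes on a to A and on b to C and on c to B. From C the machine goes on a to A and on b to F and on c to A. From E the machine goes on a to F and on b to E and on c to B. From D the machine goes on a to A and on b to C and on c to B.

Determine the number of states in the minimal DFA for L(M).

States {E} cannot be reached from the start state, so discard them.
Initial partition by acceptance: {A,C} | {B,D,F}.
Stable partition: {A,C} | {B,D,F} — 2 equivalence classes.

2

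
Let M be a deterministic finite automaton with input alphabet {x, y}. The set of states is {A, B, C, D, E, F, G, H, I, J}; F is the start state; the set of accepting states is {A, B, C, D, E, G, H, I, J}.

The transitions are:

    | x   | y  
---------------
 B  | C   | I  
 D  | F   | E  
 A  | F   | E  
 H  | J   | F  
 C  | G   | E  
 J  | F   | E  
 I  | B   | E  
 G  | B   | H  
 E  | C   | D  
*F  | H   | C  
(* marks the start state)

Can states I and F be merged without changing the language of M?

States {A} cannot be reached from the start state, so discard them.
P0 = {B,C,D,E,G,H,I,J} | {F}.
On input x, block {B,C,D,E,G,H,I,J} splits into {B,C,E,G,H,I} and {D,J}.
On input x, block {B,C,E,G,H,I} splits into {B,C,E,G,I} and {H}.
Split {B,C,E,G,I} by δ(·,y) → {B,C,I} and {E} and {G}.
Split {B,C,I} by δ(·,x) → {B,I} and {C}.
Refine {B,I} on symbol x: members go to different blocks, giving {B} and {I}.
Stable partition: {B} | {F} | {D,J} | {H} | {E} | {G} | {C} | {I} — 8 equivalence classes.
I and F end up in different blocks, so they are distinguishable. For instance, the string 'ε' is accepted from only I.

No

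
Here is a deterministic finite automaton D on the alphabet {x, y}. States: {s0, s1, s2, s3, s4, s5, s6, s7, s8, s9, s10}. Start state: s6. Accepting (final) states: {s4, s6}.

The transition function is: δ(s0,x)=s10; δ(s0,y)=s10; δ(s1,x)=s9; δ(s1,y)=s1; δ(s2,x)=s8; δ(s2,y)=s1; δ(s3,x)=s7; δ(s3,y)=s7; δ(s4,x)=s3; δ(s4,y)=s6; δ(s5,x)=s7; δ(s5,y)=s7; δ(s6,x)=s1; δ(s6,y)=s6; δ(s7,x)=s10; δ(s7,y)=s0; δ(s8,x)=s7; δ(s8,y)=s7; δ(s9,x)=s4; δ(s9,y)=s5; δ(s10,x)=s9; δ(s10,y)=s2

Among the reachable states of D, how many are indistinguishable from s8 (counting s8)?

3

All states are reachable from the start state.
Initial partition by acceptance: {s4,s6} | {s0,s1,s2,s3,s5,s7,s8,s9,s10}.
Split {s0,s1,s2,s3,s5,s7,s8,s9,s10} by δ(·,x) → {s0,s1,s2,s3,s5,s7,s8,s10} and {s9}.
On input x, block {s0,s1,s2,s3,s5,s7,s8,s10} splits into {s0,s2,s3,s5,s7,s8} and {s1,s10}.
On input x, block {s4,s6} splits into {s4} and {s6}.
Split {s0,s2,s3,s5,s7,s8} by δ(·,x) → {s2,s3,s5,s8} and {s0,s7}.
On input x, block {s2,s3,s5,s8} splits into {s3,s5,s8} and {s2}.
Refine {s1,s10} on symbol y: members go to different blocks, giving {s1} and {s10}.
On input y, block {s0,s7} splits into {s0} and {s7}.
The partition is now stable with 9 blocks: {s4} | {s3,s5,s8} | {s9} | {s1} | {s6} | {s0} | {s2} | {s10} | {s7}.
State s8 belongs to the block {s3,s5,s8}, which has 3 states.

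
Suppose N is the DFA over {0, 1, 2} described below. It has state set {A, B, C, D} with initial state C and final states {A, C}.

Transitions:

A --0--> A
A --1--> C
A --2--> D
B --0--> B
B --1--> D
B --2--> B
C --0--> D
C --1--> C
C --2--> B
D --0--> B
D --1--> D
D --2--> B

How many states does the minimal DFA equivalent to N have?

2

Reachable states from the start: {B,C,D}. Unreachable: {A} — drop them.
P0 = {C} | {B,D}.
No further refinement is possible. Final partition (2 blocks): {C} | {B,D}.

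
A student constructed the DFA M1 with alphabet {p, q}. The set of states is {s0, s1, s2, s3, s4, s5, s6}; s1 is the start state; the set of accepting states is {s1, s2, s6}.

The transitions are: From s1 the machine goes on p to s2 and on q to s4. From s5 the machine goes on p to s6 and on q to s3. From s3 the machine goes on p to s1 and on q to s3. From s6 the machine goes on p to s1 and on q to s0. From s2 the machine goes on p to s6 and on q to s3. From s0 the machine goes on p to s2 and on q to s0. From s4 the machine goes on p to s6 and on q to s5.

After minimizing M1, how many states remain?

Every state is reachable, so we keep all 7.
P0 = {s1,s2,s6} | {s0,s3,s4,s5}.
No further refinement is possible. Final partition (2 blocks): {s1,s2,s6} | {s0,s3,s4,s5}.

2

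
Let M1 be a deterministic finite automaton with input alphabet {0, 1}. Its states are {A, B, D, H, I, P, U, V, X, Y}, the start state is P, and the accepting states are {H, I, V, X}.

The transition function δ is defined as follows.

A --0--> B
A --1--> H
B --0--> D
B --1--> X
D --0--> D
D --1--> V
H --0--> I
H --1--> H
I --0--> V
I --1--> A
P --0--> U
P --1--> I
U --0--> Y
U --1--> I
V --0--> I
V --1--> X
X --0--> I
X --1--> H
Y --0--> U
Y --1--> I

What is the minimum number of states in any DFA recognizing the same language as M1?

4

P0 = {H,I,V,X} | {A,B,D,P,U,Y}.
On input 1, block {H,I,V,X} splits into {H,V,X} and {I}.
Split {A,B,D,P,U,Y} by δ(·,1) → {A,B,D} and {P,U,Y}.
The partition is now stable with 4 blocks: {H,V,X} | {A,B,D} | {I} | {P,U,Y}.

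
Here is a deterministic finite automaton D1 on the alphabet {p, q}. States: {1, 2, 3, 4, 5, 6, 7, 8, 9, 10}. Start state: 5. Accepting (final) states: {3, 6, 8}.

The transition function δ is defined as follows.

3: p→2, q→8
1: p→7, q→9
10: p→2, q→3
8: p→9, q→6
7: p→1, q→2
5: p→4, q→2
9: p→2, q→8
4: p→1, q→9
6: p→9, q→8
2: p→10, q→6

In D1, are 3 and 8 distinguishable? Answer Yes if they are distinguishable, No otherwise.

Every state is reachable, so we keep all 10.
P0 = {3,6,8} | {1,2,4,5,7,9,10}.
Split {1,2,4,5,7,9,10} by δ(·,q) → {1,4,5,7} and {2,9,10}.
The partition is now stable with 3 blocks: {3,6,8} | {1,4,5,7} | {2,9,10}.
3 and 8 lie in the same block of the stable partition, so they are equivalent — no string distinguishes them.

No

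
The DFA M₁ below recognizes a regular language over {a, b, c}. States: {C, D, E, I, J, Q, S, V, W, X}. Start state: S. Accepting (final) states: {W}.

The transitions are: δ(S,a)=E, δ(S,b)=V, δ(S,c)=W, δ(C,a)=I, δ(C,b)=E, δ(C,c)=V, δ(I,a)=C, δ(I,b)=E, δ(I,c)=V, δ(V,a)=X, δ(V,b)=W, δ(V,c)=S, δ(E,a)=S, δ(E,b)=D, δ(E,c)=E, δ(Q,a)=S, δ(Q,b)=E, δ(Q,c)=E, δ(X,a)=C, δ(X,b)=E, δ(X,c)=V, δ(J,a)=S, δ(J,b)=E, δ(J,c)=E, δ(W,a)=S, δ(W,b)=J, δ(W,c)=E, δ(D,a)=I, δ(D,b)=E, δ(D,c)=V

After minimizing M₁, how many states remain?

6

Reachable states from the start: {C,D,E,I,J,S,V,W,X}. Unreachable: {Q} — drop them.
Initial partition by acceptance: {W} | {C,D,E,I,J,S,V,X}.
Refine {C,D,E,I,J,S,V,X} on symbol b: members go to different blocks, giving {C,D,E,I,J,S,X} and {V}.
On input b, block {C,D,E,I,J,S,X} splits into {C,D,E,I,J,X} and {S}.
Split {C,D,E,I,J,X} by δ(·,a) → {C,D,I,X} and {E,J}.
On input b, block {E,J} splits into {E} and {J}.
No further refinement is possible. Final partition (6 blocks): {W} | {C,D,I,X} | {V} | {S} | {E} | {J}.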